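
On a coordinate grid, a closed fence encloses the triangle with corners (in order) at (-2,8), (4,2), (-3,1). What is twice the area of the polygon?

48

By the shoelace formula, twice the signed area is |((-2)·2 − 4·8) + (4·1 − (-3)·2) + ((-3)·8 − (-2)·1)| = 48, so the area is 24.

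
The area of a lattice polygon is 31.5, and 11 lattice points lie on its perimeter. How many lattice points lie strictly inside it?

27

From Pick's theorem, I = A − B/2 + 1 = 31.5 − 11/2 + 1 = 27.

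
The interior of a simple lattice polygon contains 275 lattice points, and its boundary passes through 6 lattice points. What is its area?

Pick's theorem states A = I + B/2 − 1, so A = 275 + 6/2 − 1 = 277.

277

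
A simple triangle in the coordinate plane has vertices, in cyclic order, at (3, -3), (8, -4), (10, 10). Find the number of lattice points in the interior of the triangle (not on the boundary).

The shoelace formula gives twice the area as |(3·(-4) − 8·(-3)) + (8·10 − 10·(-4)) + (10·(-3) − 3·10)| = 72, so the area is 36.
The number of boundary lattice points is Σ gcd(|Δx|,|Δy|) = gcd(5,1) + gcd(2,14) + gcd(7,13) = 1+2+1 = 4.
Pick's theorem gives I = A − B/2 + 1 = 36 − 4/2 + 1 = 35.

35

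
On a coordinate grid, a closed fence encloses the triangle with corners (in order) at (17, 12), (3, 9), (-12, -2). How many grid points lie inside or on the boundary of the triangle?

Using the shoelace formula, 2A = |(17·9 − 3·12) + (3·(-2) − (-12)·9) + ((-12)·12 − 17·(-2))| = 109, so the area is 109/2.
Summing gcd(|Δx|,|Δy|) over the edges gives the boundary count: gcd(14,3) + gcd(15,11) + gcd(29,14) = 1+1+1 = 3.
Pick's theorem gives I = A − B/2 + 1 = 109/2 − 3/2 + 1 = 54, so the closed region contains I + B = 54 + 3 = 57 lattice points.

57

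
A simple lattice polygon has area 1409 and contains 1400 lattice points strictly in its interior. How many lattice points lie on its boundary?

Pick's theorem gives A = I + B/2 − 1, so B = 2(A − I + 1) = 2(1409 − 1400 + 1) = 20.

20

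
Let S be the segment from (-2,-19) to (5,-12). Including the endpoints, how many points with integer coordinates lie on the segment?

8

The number of lattice points on a segment between lattice points is gcd(|Δx|,|Δy|) + 1 = gcd(7,7) + 1 = 7 + 1 = 8.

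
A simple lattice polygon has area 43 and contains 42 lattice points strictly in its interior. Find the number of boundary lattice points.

4

Pick's theorem gives A = I + B/2 − 1, so B = 2(A − I + 1) = 2(43 − 42 + 1) = 4.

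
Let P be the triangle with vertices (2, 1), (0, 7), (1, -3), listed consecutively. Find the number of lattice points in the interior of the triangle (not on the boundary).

6

Using the shoelace formula, 2A = |(2·7 − 0·1) + (0·(-3) − 1·7) + (1·1 − 2·(-3))| = 14, so the area is 7.
Along each edge there are gcd(|Δx|,|Δy|)+1 lattice points, so counting each shared vertex once the boundary has gcd(2,6) + gcd(1,10) + gcd(1,4) = 2+1+1 = 4.
Pick's theorem gives I = A − B/2 + 1 = 7 − 4/2 + 1 = 6.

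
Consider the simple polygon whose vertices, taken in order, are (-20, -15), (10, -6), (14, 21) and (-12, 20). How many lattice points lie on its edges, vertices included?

Summing gcd(|Δx|,|Δy|) over the edges gives the boundary count: gcd(30,9) + gcd(4,27) + gcd(26,1) + gcd(8,35) = 3+1+1+1 = 6.

6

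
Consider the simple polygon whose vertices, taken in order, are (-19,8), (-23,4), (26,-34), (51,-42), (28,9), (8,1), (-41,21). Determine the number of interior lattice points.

1644

Using the shoelace formula, 2A = |[(-19)·4 − (-23)·8] + [(-23)·(-34) − 26·4] + [26·(-42) − 51·(-34)] + [51·9 − 28·(-42)] + [28·1 − 8·9] + [8·21 − (-41)·1] + [(-41)·8 − (-19)·21]| = 3299, so the area is 3299/2.
Summing gcd(|Δx|,|Δy|) over the edges gives the boundary count: gcd(4,4) + gcd(49,38) + gcd(25,8) + gcd(23,51) + gcd(20,8) + gcd(49,20) + gcd(22,13) = 4+1+1+1+4+1+1 = 13.
Pick's theorem gives I = A − B/2 + 1 = 3299/2 − 13/2 + 1 = 1644.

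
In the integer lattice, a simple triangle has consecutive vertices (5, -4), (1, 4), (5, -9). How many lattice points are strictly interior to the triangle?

6

Using the shoelace formula, 2A = |(5·4 − 1·(-4)) + (1·(-9) − 5·4) + (5·(-4) − 5·(-9))| = 20, so the area is 10.
The number of boundary lattice points is Σ gcd(|Δx|,|Δy|) = gcd(4,8) + gcd(4,13) + gcd(0,5) = 4+1+5 = 10.
Pick's theorem gives I = A − B/2 + 1 = 10 − 10/2 + 1 = 6.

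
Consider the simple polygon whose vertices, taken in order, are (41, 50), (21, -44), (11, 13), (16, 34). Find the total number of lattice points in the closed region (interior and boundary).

1266

By the shoelace formula, twice the signed area is |(41·(-44) − 21·50) + (21·13 − 11·(-44)) + (11·34 − 16·13) + (16·50 − 41·34)| = 2525, so the area is 1262.5.
Summing gcd(|Δx|,|Δy|) over the edges gives the boundary count: gcd(20,94) + gcd(10,57) + gcd(5,21) + gcd(25,16) = 2+1+1+1 = 5.
Pick's theorem gives I = A − B/2 + 1 = 1262.5 − 5/2 + 1 = 1261, so the closed region contains I + B = 1261 + 5 = 1266 lattice points.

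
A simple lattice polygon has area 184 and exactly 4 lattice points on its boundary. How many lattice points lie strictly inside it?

183

From Pick's theorem, I = A − B/2 + 1 = 184 − 4/2 + 1 = 183.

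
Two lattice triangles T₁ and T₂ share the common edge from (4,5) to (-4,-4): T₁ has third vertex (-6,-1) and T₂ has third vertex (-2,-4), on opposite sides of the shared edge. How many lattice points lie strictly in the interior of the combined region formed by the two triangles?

27

The union is the simple quadrilateral with vertices (4,5), (-6,-1), (-4,-4), (-2,-4) in order.
The shoelace formula gives twice the area as |[4·(-1) − (-6)·5] + [(-6)·(-4) − (-4)·(-1)] + [(-4)·(-4) − (-2)·(-4)] + [(-2)·5 − 4·(-4)]| = 60, so the area is 30.
Along each edge there are gcd(|Δx|,|Δy|)+1 lattice points, so counting each shared vertex once the boundary has gcd(10,6) + gcd(2,3) + gcd(2,0) + gcd(6,9) = 2+1+2+3 = 8.
By Pick's theorem I = A − B/2 + 1 = 30 − 8/2 + 1 = 27.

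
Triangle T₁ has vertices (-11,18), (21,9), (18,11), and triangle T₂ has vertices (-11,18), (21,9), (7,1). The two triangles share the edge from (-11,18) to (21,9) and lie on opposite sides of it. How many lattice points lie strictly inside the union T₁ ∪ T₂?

208

The union is the simple quadrilateral with vertices (-11,18), (18,11), (21,9), (7,1) in order.
By the shoelace formula, twice the signed area is |((-11)·11 − 18·18) + (18·9 − 21·11) + (21·1 − 7·9) + (7·18 − (-11)·1)| = 419, so the area is 419/2.
Along each edge there are gcd(|Δx|,|Δy|)+1 lattice points, so counting each shared vertex once the boundary has gcd(29,7) + gcd(3,2) + gcd(14,8) + gcd(18,17) = 1+1+2+1 = 5.
By Pick's theorem I = A − B/2 + 1 = 419/2 − 5/2 + 1 = 208.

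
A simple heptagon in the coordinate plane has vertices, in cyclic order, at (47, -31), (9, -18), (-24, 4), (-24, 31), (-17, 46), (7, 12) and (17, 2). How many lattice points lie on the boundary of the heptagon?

55

The number of boundary lattice points is Σ gcd(|Δx|,|Δy|) = gcd(38,13) + gcd(33,22) + gcd(0,27) + gcd(7,15) + gcd(24,34) + gcd(10,10) + gcd(30,33) = 1+11+27+1+2+10+3 = 55.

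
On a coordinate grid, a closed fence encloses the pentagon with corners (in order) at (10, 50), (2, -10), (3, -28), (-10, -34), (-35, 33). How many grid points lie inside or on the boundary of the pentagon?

2109

Using the shoelace formula, 2A = |[10·(-10) − 2·50] + [2·(-28) − 3·(-10)] + [3·(-34) − (-10)·(-28)] + [(-10)·33 − (-35)·(-34)] + [(-35)·50 − 10·33]| = 4208, so the area is 2104.
Summing gcd(|Δx|,|Δy|) over the edges gives the boundary count: gcd(8,60) + gcd(1,18) + gcd(13,6) + gcd(25,67) + gcd(45,17) = 4+1+1+1+1 = 8.
Pick's theorem gives I = A − B/2 + 1 = 2104 − 8/2 + 1 = 2101, so the closed region contains I + B = 2101 + 8 = 2109 lattice points.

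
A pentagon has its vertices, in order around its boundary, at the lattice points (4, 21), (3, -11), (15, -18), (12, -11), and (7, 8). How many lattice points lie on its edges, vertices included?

The number of boundary lattice points is Σ gcd(|Δx|,|Δy|) = gcd(1,32) + gcd(12,7) + gcd(3,7) + gcd(5,19) + gcd(3,13) = 1+1+1+1+1 = 5.

5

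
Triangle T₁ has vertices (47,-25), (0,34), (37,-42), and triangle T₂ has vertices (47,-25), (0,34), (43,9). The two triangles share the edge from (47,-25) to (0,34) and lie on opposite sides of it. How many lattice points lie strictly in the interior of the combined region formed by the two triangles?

The union is the simple quadrilateral with vertices (47,-25), (37,-42), (0,34), (43,9) in order.
Using the shoelace formula, 2A = |(47·(-42) − 37·(-25)) + (37·34 − 0·(-42)) + (0·9 − 43·34) + (43·(-25) − 47·9)| = 2751, so the area is 1375.5.
Along each edge there are gcd(|Δx|,|Δy|)+1 lattice points, so counting each shared vertex once the boundary has gcd(10,17) + gcd(37,76) + gcd(43,25) + gcd(4,34) = 1+1+1+2 = 5.
By Pick's theorem I = A − B/2 + 1 = 1375.5 − 5/2 + 1 = 1374.

1374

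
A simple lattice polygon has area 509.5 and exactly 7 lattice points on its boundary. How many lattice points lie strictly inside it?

Pick's theorem A = I + B/2 − 1 rearranges to I = A − B/2 + 1 = 509.5 − 7/2 + 1 = 507.

507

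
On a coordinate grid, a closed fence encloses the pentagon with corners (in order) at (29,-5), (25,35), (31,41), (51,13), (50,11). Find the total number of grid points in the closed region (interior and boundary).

642

The shoelace formula gives twice the area as |(29·35 − 25·(-5)) + (25·41 − 31·35) + (31·13 − 51·41) + (51·11 − 50·13) + (50·(-5) − 29·11)| = 1266, so the area is 633.
The number of boundary lattice points is Σ gcd(|Δx|,|Δy|) = gcd(4,40) + gcd(6,6) + gcd(20,28) + gcd(1,2) + gcd(21,16) = 4+6+4+1+1 = 16.
Pick's theorem gives I = A − B/2 + 1 = 633 − 16/2 + 1 = 626, so the closed region contains I + B = 626 + 16 = 642 lattice points.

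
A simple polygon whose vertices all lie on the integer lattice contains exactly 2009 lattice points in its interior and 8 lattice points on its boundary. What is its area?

2012

By Pick's theorem, A = I + B/2 − 1 = 2009 + 8/2 − 1 = 2012.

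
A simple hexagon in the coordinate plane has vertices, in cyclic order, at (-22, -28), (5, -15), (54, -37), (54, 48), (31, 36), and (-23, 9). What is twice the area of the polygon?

The shoelace formula gives twice the area as |[(-22)·(-15) − 5·(-28)] + [5·(-37) − 54·(-15)] + [54·48 − 54·(-37)] + [54·36 − 31·48] + [31·9 − (-23)·36] + [(-23)·(-28) − (-22)·9]| = 8090, so the area is 4045.

8090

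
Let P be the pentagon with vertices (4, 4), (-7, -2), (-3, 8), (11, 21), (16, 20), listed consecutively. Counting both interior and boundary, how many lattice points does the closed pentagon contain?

Using the shoelace formula, 2A = |(4·(-2) − (-7)·4) + ((-7)·8 − (-3)·(-2)) + ((-3)·21 − 11·8) + (11·20 − 16·21) + (16·4 − 4·20)| = 325, so the area is 325/2.
Summing gcd(|Δx|,|Δy|) over the edges gives the boundary count: gcd(11,6) + gcd(4,10) + gcd(14,13) + gcd(5,1) + gcd(12,16) = 1+2+1+1+4 = 9.
Pick's theorem gives I = A − B/2 + 1 = 325/2 − 9/2 + 1 = 159, so the closed region contains I + B = 159 + 9 = 168 lattice points.

168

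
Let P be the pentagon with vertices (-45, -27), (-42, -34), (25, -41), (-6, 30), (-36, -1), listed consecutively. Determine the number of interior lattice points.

2741

By the shoelace formula, twice the signed area is |((-45)·(-34) − (-42)·(-27)) + ((-42)·(-41) − 25·(-34)) + (25·30 − (-6)·(-41)) + ((-6)·(-1) − (-36)·30) + ((-36)·(-27) − (-45)·(-1))| = 5485, so the area is 2742.5.
Along each edge there are gcd(|Δx|,|Δy|)+1 lattice points, so counting each shared vertex once the boundary has gcd(3,7) + gcd(67,7) + gcd(31,71) + gcd(30,31) + gcd(9,26) = 1+1+1+1+1 = 5.
By Pick's theorem A = I + B/2 − 1, so I = 2742.5 − 5/2 + 1 = 2741.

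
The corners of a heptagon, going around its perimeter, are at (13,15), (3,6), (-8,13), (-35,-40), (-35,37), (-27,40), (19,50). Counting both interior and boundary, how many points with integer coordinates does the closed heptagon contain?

The shoelace formula gives twice the area as |(13·6 − 3·15) + (3·13 − (-8)·6) + ((-8)·(-40) − (-35)·13) + ((-35)·37 − (-35)·(-40)) + ((-35)·40 − (-27)·37) + ((-27)·50 − 19·40) + (19·15 − 13·50)| = 4676, so the area is 2338.
Along each edge there are gcd(|Δx|,|Δy|)+1 lattice points, so counting each shared vertex once the boundary has gcd(10,9) + gcd(11,7) + gcd(27,53) + gcd(0,77) + gcd(8,3) + gcd(46,10) + gcd(6,35) = 1+1+1+77+1+2+1 = 84.
Pick's theorem gives I = A − B/2 + 1 = 2338 − 84/2 + 1 = 2297, so the closed region contains I + B = 2297 + 84 = 2381 lattice points.

2381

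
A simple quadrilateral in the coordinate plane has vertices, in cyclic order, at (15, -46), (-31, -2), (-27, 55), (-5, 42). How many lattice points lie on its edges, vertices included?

8

Summing gcd(|Δx|,|Δy|) over the edges gives the boundary count: gcd(46,44) + gcd(4,57) + gcd(22,13) + gcd(20,88) = 2+1+1+4 = 8.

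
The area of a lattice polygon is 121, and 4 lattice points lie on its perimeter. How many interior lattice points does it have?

Pick's theorem A = I + B/2 − 1 rearranges to I = A − B/2 + 1 = 121 − 4/2 + 1 = 120.

120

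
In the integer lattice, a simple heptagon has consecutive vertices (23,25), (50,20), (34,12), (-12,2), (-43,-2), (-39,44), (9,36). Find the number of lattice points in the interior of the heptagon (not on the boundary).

2450

By the shoelace formula, twice the signed area is |(23·20 − 50·25) + (50·12 − 34·20) + (34·2 − (-12)·12) + ((-12)·(-2) − (-43)·2) + ((-43)·44 − (-39)·(-2)) + ((-39)·36 − 9·44) + (9·25 − 23·36)| = 4921, so the area is 4921/2.
The number of boundary lattice points is Σ gcd(|Δx|,|Δy|) = gcd(27,5) + gcd(16,8) + gcd(46,10) + gcd(31,4) + gcd(4,46) + gcd(48,8) + gcd(14,11) = 1+8+2+1+2+8+1 = 23.
Pick's theorem gives I = A − B/2 + 1 = 4921/2 − 23/2 + 1 = 2450.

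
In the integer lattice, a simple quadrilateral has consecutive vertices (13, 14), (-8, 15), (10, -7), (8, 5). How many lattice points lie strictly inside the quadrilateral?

181

Using the shoelace formula, 2A = |(13·15 − (-8)·14) + ((-8)·(-7) − 10·15) + (10·5 − 8·(-7)) + (8·14 − 13·5)| = 366, so the area is 183.
Summing gcd(|Δx|,|Δy|) over the edges gives the boundary count: gcd(21,1) + gcd(18,22) + gcd(2,12) + gcd(5,9) = 1+2+2+1 = 6.
By Pick's theorem A = I + B/2 − 1, so I = 183 − 6/2 + 1 = 181.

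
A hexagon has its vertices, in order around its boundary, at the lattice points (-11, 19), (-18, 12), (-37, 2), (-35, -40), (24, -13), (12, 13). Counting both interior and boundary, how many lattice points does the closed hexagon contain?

2219

The shoelace formula gives twice the area as |[(-11)·12 − (-18)·19] + [(-18)·2 − (-37)·12] + [(-37)·(-40) − (-35)·2] + [(-35)·(-13) − 24·(-40)] + [24·13 − 12·(-13)] + [12·19 − (-11)·13]| = 4422, so the area is 2211.
Summing gcd(|Δx|,|Δy|) over the edges gives the boundary count: gcd(7,7) + gcd(19,10) + gcd(2,42) + gcd(59,27) + gcd(12,26) + gcd(23,6) = 7+1+2+1+2+1 = 14.
Pick's theorem gives I = A − B/2 + 1 = 2211 − 14/2 + 1 = 2205, so the closed region contains I + B = 2205 + 14 = 2219 lattice points.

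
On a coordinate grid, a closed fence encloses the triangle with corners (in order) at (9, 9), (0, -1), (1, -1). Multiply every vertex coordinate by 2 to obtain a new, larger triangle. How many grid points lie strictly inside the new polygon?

17

Using the shoelace formula, 2A = |(9·(-1) − 0·9) + (0·(-1) − 1·(-1)) + (1·9 − 9·(-1))| = 10, so the area is 5.
Along each edge there are gcd(|Δx|,|Δy|)+1 lattice points, so counting each shared vertex once the boundary has gcd(9,10) + gcd(1,0) + gcd(8,10) = 1+1+2 = 4.
Scaling by 2 multiplies the area by 2² = 4 (so the new area is 20) and multiplies the boundary lattice-point count by 2, giving 8.
By Pick's theorem, the interior count of the dilated polygon is 20 − 8/2 + 1 = 17.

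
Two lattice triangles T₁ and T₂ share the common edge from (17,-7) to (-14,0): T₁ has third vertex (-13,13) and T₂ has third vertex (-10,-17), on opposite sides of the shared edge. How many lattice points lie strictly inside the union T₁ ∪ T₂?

The union is the simple quadrilateral with vertices (17,-7), (-13,13), (-14,0), (-10,-17) in order.
Using the shoelace formula, 2A = |[17·13 − (-13)·(-7)] + [(-13)·0 − (-14)·13] + [(-14)·(-17) − (-10)·0] + [(-10)·(-7) − 17·(-17)]| = 909, so the area is 909/2.
Summing gcd(|Δx|,|Δy|) over the edges gives the boundary count: gcd(30,20) + gcd(1,13) + gcd(4,17) + gcd(27,10) = 10+1+1+1 = 13.
By Pick's theorem I = A − B/2 + 1 = 909/2 − 13/2 + 1 = 449.

449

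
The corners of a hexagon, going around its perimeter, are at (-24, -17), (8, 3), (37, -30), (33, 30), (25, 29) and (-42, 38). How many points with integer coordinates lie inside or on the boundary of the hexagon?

The shoelace formula gives twice the area as |((-24)·3 − 8·(-17)) + (8·(-30) − 37·3) + (37·30 − 33·(-30)) + (33·29 − 25·30) + (25·38 − (-42)·29) + ((-42)·(-17) − (-24)·38)| = 5814, so the area is 2907.
Along each edge there are gcd(|Δx|,|Δy|)+1 lattice points, so counting each shared vertex once the boundary has gcd(32,20) + gcd(29,33) + gcd(4,60) + gcd(8,1) + gcd(67,9) + gcd(18,55) = 4+1+4+1+1+1 = 12.
Pick's theorem gives I = A − B/2 + 1 = 2907 − 12/2 + 1 = 2902, so the closed region contains I + B = 2902 + 12 = 2914 lattice points.

2914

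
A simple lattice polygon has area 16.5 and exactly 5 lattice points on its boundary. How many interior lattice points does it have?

Pick's theorem A = I + B/2 − 1 rearranges to I = A − B/2 + 1 = 16.5 − 5/2 + 1 = 15.

15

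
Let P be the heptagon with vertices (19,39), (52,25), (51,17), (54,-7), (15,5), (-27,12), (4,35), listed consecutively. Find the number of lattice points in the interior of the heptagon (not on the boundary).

2008

By the shoelace formula, twice the signed area is |(19·25 − 52·39) + (52·17 − 51·25) + (51·(-7) − 54·17) + (54·5 − 15·(-7)) + (15·12 − (-27)·5) + ((-27)·35 − 4·12) + (4·39 − 19·35)| = 4031, so the area is 2015.5.
Summing gcd(|Δx|,|Δy|) over the edges gives the boundary count: gcd(33,14) + gcd(1,8) + gcd(3,24) + gcd(39,12) + gcd(42,7) + gcd(31,23) + gcd(15,4) = 1+1+3+3+7+1+1 = 17.
By Pick's theorem A = I + B/2 − 1, so I = 2015.5 − 17/2 + 1 = 2008.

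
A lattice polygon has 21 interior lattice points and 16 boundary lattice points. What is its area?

28

Pick's theorem states A = I + B/2 − 1, so A = 21 + 16/2 − 1 = 28.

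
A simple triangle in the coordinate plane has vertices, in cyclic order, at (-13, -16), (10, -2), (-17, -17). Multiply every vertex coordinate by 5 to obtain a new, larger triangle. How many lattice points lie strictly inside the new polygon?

Using the shoelace formula, 2A = |((-13)·(-2) − 10·(-16)) + (10·(-17) − (-17)·(-2)) + ((-17)·(-16) − (-13)·(-17))| = 33, so the area is 33/2.
Summing gcd(|Δx|,|Δy|) over the edges gives the boundary count: gcd(23,14) + gcd(27,15) + gcd(4,1) = 1+3+1 = 5.
Scaling by 5 multiplies the area by 5² = 25 (so the new area is 412.5) and multiplies the boundary lattice-point count by 5, giving 25.
By Pick's theorem, the interior count of the dilated polygon is 412.5 − 25/2 + 1 = 401.

401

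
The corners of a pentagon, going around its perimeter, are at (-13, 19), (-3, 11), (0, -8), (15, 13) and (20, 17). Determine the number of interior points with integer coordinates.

Using the shoelace formula, 2A = |[(-13)·11 − (-3)·19] + [(-3)·(-8) − 0·11] + [0·13 − 15·(-8)] + [15·17 − 20·13] + [20·19 − (-13)·17]| = 654, so the area is 327.
Along each edge there are gcd(|Δx|,|Δy|)+1 lattice points, so counting each shared vertex once the boundary has gcd(10,8) + gcd(3,19) + gcd(15,21) + gcd(5,4) + gcd(33,2) = 2+1+3+1+1 = 8.
By Pick's theorem A = I + B/2 − 1, so I = 327 − 8/2 + 1 = 324.

324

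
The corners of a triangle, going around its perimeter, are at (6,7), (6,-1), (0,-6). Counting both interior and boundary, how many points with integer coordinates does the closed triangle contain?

By the shoelace formula, twice the signed area is |[6·(-1) − 6·7] + [6·(-6) − 0·(-1)] + [0·7 − 6·(-6)]| = 48, so the area is 24.
Summing gcd(|Δx|,|Δy|) over the edges gives the boundary count: gcd(0,8) + gcd(6,5) + gcd(6,13) = 8+1+1 = 10.
Pick's theorem gives I = A − B/2 + 1 = 24 − 10/2 + 1 = 20, so the closed region contains I + B = 20 + 10 = 30 lattice points.

30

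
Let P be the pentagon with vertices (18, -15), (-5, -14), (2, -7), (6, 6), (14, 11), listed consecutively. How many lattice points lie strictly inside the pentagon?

313

The shoelace formula gives twice the area as |(18·(-14) − (-5)·(-15)) + ((-5)·(-7) − 2·(-14)) + (2·6 − 6·(-7)) + (6·11 − 14·6) + (14·(-15) − 18·11)| = 636, so the area is 318.
Summing gcd(|Δx|,|Δy|) over the edges gives the boundary count: gcd(23,1) + gcd(7,7) + gcd(4,13) + gcd(8,5) + gcd(4,26) = 1+7+1+1+2 = 12.
Pick's theorem gives I = A − B/2 + 1 = 318 − 12/2 + 1 = 313.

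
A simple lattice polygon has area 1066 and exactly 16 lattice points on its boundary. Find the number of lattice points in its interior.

1059

Pick's theorem A = I + B/2 − 1 rearranges to I = A − B/2 + 1 = 1066 − 16/2 + 1 = 1059.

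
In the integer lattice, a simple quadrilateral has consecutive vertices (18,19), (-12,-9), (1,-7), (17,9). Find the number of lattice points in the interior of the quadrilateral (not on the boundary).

Using the shoelace formula, 2A = |[18·(-9) − (-12)·19] + [(-12)·(-7) − 1·(-9)] + [1·9 − 17·(-7)] + [17·19 − 18·9]| = 448, so the area is 224.
The number of boundary lattice points is Σ gcd(|Δx|,|Δy|) = gcd(30,28) + gcd(13,2) + gcd(16,16) + gcd(1,10) = 2+1+16+1 = 20.
By Pick's theorem A = I + B/2 − 1, so I = 224 − 20/2 + 1 = 215.

215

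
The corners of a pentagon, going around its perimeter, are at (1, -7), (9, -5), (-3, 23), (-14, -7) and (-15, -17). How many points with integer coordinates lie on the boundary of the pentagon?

10

Summing gcd(|Δx|,|Δy|) over the edges gives the boundary count: gcd(8,2) + gcd(12,28) + gcd(11,30) + gcd(1,10) + gcd(16,10) = 2+4+1+1+2 = 10.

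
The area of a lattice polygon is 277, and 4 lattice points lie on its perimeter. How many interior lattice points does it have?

276

Pick's theorem A = I + B/2 − 1 rearranges to I = A − B/2 + 1 = 277 − 4/2 + 1 = 276.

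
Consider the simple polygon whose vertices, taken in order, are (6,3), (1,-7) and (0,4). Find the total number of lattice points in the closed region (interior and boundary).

Using the shoelace formula, 2A = |[6·(-7) − 1·3] + [1·4 − 0·(-7)] + [0·3 − 6·4]| = 65, so the area is 65/2.
The number of boundary lattice points is Σ gcd(|Δx|,|Δy|) = gcd(5,10) + gcd(1,11) + gcd(6,1) = 5+1+1 = 7.
Pick's theorem gives I = A − B/2 + 1 = 65/2 − 7/2 + 1 = 30, so the closed region contains I + B = 30 + 7 = 37 lattice points.

37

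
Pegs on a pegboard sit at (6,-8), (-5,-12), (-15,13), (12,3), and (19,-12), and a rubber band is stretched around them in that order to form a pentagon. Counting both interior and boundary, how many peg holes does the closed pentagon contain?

425

The shoelace formula gives twice the area as |(6·(-12) − (-5)·(-8)) + ((-5)·13 − (-15)·(-12)) + ((-15)·3 − 12·13) + (12·(-12) − 19·3) + (19·(-8) − 6·(-12))| = 839, so the area is 419.5.
Along each edge there are gcd(|Δx|,|Δy|)+1 lattice points, so counting each shared vertex once the boundary has gcd(11,4) + gcd(10,25) + gcd(27,10) + gcd(7,15) + gcd(13,4) = 1+5+1+1+1 = 9.
Pick's theorem gives I = A − B/2 + 1 = 419.5 − 9/2 + 1 = 416, so the closed region contains I + B = 416 + 9 = 425 lattice points.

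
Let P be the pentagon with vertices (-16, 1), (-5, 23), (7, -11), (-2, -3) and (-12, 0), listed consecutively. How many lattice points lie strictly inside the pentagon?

273

The shoelace formula gives twice the area as |((-16)·23 − (-5)·1) + ((-5)·(-11) − 7·23) + (7·(-3) − (-2)·(-11)) + ((-2)·0 − (-12)·(-3)) + ((-12)·1 − (-16)·0)| = 560, so the area is 280.
Along each edge there are gcd(|Δx|,|Δy|)+1 lattice points, so counting each shared vertex once the boundary has gcd(11,22) + gcd(12,34) + gcd(9,8) + gcd(10,3) + gcd(4,1) = 11+2+1+1+1 = 16.
By Pick's theorem A = I + B/2 − 1, so I = 280 − 16/2 + 1 = 273.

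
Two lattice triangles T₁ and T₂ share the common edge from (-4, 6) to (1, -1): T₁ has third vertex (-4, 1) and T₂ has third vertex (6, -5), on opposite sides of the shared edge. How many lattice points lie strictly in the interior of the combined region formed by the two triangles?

The union is the simple quadrilateral with vertices (-4, 6), (-4, 1), (1, -1), (6, -5) in order.
The shoelace formula gives twice the area as |((-4)·1 − (-4)·6) + ((-4)·(-1) − 1·1) + (1·(-5) − 6·(-1)) + (6·6 − (-4)·(-5))| = 40, so the area is 20.
Summing gcd(|Δx|,|Δy|) over the edges gives the boundary count: gcd(0,5) + gcd(5,2) + gcd(5,4) + gcd(10,11) = 5+1+1+1 = 8.
By Pick's theorem I = A − B/2 + 1 = 20 − 8/2 + 1 = 17.

17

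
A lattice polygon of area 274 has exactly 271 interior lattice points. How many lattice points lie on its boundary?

8

Pick's theorem gives A = I + B/2 − 1, so B = 2(A − I + 1) = 2(274 − 271 + 1) = 8.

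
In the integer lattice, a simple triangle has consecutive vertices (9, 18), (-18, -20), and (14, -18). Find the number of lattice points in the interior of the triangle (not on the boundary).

580

Using the shoelace formula, 2A = |(9·(-20) − (-18)·18) + ((-18)·(-18) − 14·(-20)) + (14·18 − 9·(-18))| = 1162, so the area is 581.
The number of boundary lattice points is Σ gcd(|Δx|,|Δy|) = gcd(27,38) + gcd(32,2) + gcd(5,36) = 1+2+1 = 4.
By Pick's theorem A = I + B/2 − 1, so I = 581 − 4/2 + 1 = 580.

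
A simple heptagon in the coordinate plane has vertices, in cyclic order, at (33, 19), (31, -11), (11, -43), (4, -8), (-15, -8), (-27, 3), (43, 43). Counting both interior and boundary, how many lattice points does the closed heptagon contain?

By the shoelace formula, twice the signed area is |(33·(-11) − 31·19) + (31·(-43) − 11·(-11)) + (11·(-8) − 4·(-43)) + (4·(-8) − (-15)·(-8)) + ((-15)·3 − (-27)·(-8)) + ((-27)·43 − 43·3) + (43·19 − 33·43)| = 4385, so the area is 2192.5.
Summing gcd(|Δx|,|Δy|) over the edges gives the boundary count: gcd(2,30) + gcd(20,32) + gcd(7,35) + gcd(19,0) + gcd(12,11) + gcd(70,40) + gcd(10,24) = 2+4+7+19+1+10+2 = 45.
Pick's theorem gives I = A − B/2 + 1 = 2192.5 − 45/2 + 1 = 2171, so the closed region contains I + B = 2171 + 45 = 2216 lattice points.

2216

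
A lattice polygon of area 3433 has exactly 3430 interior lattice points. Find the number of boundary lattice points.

Pick's theorem gives A = I + B/2 − 1, so B = 2(A − I + 1) = 2(3433 − 3430 + 1) = 8.

8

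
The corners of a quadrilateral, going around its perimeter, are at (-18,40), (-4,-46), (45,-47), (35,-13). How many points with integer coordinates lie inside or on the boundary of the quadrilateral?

2766

The shoelace formula gives twice the area as |[(-18)·(-46) − (-4)·40] + [(-4)·(-47) − 45·(-46)] + [45·(-13) − 35·(-47)] + [35·40 − (-18)·(-13)]| = 5472, so the area is 2736.
Summing gcd(|Δx|,|Δy|) over the edges gives the boundary count: gcd(14,86) + gcd(49,1) + gcd(10,34) + gcd(53,53) = 2+1+2+53 = 58.
Pick's theorem gives I = A − B/2 + 1 = 2736 − 58/2 + 1 = 2708, so the closed region contains I + B = 2708 + 58 = 2766 lattice points.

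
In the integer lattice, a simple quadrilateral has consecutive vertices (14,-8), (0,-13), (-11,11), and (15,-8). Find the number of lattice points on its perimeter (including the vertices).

The number of boundary lattice points is Σ gcd(|Δx|,|Δy|) = gcd(14,5) + gcd(11,24) + gcd(26,19) + gcd(1,0) = 1+1+1+1 = 4.

4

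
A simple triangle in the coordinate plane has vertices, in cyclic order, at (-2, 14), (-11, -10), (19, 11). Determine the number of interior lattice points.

The shoelace formula gives twice the area as |((-2)·(-10) − (-11)·14) + ((-11)·11 − 19·(-10)) + (19·14 − (-2)·11)| = 531, so the area is 531/2.
Summing gcd(|Δx|,|Δy|) over the edges gives the boundary count: gcd(9,24) + gcd(30,21) + gcd(21,3) = 3+3+3 = 9.
Pick's theorem gives I = A − B/2 + 1 = 531/2 − 9/2 + 1 = 262.

262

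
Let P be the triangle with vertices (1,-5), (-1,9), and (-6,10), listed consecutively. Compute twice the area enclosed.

By the shoelace formula, twice the signed area is |(1·9 − (-1)·(-5)) + ((-1)·10 − (-6)·9) + ((-6)·(-5) − 1·10)| = 68, so the area is 34.

68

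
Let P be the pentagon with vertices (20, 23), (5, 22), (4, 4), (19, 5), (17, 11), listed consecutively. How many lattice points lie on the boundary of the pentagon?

Along each edge there are gcd(|Δx|,|Δy|)+1 lattice points, so counting each shared vertex once the boundary has gcd(15,1) + gcd(1,18) + gcd(15,1) + gcd(2,6) + gcd(3,12) = 1+1+1+2+3 = 8.

8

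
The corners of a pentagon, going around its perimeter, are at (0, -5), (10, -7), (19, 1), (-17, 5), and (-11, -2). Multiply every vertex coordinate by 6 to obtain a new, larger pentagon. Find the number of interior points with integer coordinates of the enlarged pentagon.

The shoelace formula gives twice the area as |[0·(-7) − 10·(-5)] + [10·1 − 19·(-7)] + [19·5 − (-17)·1] + [(-17)·(-2) − (-11)·5] + [(-11)·(-5) − 0·(-2)]| = 449, so the area is 224.5.
The number of boundary lattice points is Σ gcd(|Δx|,|Δy|) = gcd(10,2) + gcd(9,8) + gcd(36,4) + gcd(6,7) + gcd(11,3) = 2+1+4+1+1 = 9.
Scaling by 6 multiplies the area by 6² = 36 (so the new area is 8082) and multiplies the boundary lattice-point count by 6, giving 54.
By Pick's theorem, the interior count of the dilated polygon is 8082 − 54/2 + 1 = 8056.

8056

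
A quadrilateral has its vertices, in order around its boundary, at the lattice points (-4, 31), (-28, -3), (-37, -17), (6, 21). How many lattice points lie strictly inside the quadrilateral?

The shoelace formula gives twice the area as |((-4)·(-3) − (-28)·31) + ((-28)·(-17) − (-37)·(-3)) + ((-37)·21 − 6·(-17)) + (6·31 − (-4)·21)| = 840, so the area is 420.
Summing gcd(|Δx|,|Δy|) over the edges gives the boundary count: gcd(24,34) + gcd(9,14) + gcd(43,38) + gcd(10,10) = 2+1+1+10 = 14.
By Pick's theorem A = I + B/2 − 1, so I = 420 − 14/2 + 1 = 414.

414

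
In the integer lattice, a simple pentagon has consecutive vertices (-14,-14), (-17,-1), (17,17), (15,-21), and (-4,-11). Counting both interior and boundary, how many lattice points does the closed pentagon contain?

732

By the shoelace formula, twice the signed area is |[(-14)·(-1) − (-17)·(-14)] + [(-17)·17 − 17·(-1)] + [17·(-21) − 15·17] + [15·(-11) − (-4)·(-21)] + [(-4)·(-14) − (-14)·(-11)]| = 1455, so the area is 1455/2.
The number of boundary lattice points is Σ gcd(|Δx|,|Δy|) = gcd(3,13) + gcd(34,18) + gcd(2,38) + gcd(19,10) + gcd(10,3) = 1+2+2+1+1 = 7.
Pick's theorem gives I = A − B/2 + 1 = 1455/2 − 7/2 + 1 = 725, so the closed region contains I + B = 725 + 7 = 732 lattice points.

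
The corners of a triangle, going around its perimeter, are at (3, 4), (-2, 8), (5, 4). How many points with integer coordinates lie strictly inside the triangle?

Using the shoelace formula, 2A = |[3·8 − (-2)·4] + [(-2)·4 − 5·8] + [5·4 − 3·4]| = 8, so the area is 4.
The number of boundary lattice points is Σ gcd(|Δx|,|Δy|) = gcd(5,4) + gcd(7,4) + gcd(2,0) = 1+1+2 = 4.
Pick's theorem gives I = A − B/2 + 1 = 4 − 4/2 + 1 = 3.

3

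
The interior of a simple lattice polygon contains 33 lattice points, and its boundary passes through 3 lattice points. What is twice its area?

67

By Pick's theorem, A = I + B/2 − 1 = 33 + 3/2 − 1 = 67/2.
Hence 2A = 67.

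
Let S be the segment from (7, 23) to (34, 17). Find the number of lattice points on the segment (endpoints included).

4

The number of lattice points on a segment between lattice points is gcd(|Δx|,|Δy|) + 1 = gcd(27,6) + 1 = 3 + 1 = 4.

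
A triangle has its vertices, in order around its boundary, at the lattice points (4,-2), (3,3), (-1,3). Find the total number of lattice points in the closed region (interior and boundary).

By the shoelace formula, twice the signed area is |(4·3 − 3·(-2)) + (3·3 − (-1)·3) + ((-1)·(-2) − 4·3)| = 20, so the area is 10.
The number of boundary lattice points is Σ gcd(|Δx|,|Δy|) = gcd(1,5) + gcd(4,0) + gcd(5,5) = 1+4+5 = 10.
Pick's theorem gives I = A − B/2 + 1 = 10 − 10/2 + 1 = 6, so the closed region contains I + B = 6 + 10 = 16 lattice points.

16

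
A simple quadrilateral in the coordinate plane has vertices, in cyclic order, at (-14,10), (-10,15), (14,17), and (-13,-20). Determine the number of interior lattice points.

478

Using the shoelace formula, 2A = |((-14)·15 − (-10)·10) + ((-10)·17 − 14·15) + (14·(-20) − (-13)·17) + ((-13)·10 − (-14)·(-20))| = 959, so the area is 479.5.
Along each edge there are gcd(|Δx|,|Δy|)+1 lattice points, so counting each shared vertex once the boundary has gcd(4,5) + gcd(24,2) + gcd(27,37) + gcd(1,30) = 1+2+1+1 = 5.
By Pick's theorem A = I + B/2 − 1, so I = 479.5 − 5/2 + 1 = 478.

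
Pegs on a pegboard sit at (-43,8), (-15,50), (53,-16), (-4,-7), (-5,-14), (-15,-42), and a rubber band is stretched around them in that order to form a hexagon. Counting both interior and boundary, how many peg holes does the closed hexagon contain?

3403

Using the shoelace formula, 2A = |[(-43)·50 − (-15)·8] + [(-15)·(-16) − 53·50] + [53·(-7) − (-4)·(-16)] + [(-4)·(-14) − (-5)·(-7)] + [(-5)·(-42) − (-15)·(-14)] + [(-15)·8 − (-43)·(-42)]| = 6780, so the area is 3390.
Along each edge there are gcd(|Δx|,|Δy|)+1 lattice points, so counting each shared vertex once the boundary has gcd(28,42) + gcd(68,66) + gcd(57,9) + gcd(1,7) + gcd(10,28) + gcd(28,50) = 14+2+3+1+2+2 = 24.
Pick's theorem gives I = A − B/2 + 1 = 3390 − 24/2 + 1 = 3379, so the closed region contains I + B = 3379 + 24 = 3403 lattice points.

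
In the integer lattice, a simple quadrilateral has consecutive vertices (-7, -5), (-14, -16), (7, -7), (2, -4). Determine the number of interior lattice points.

98

By the shoelace formula, twice the signed area is |((-7)·(-16) − (-14)·(-5)) + ((-14)·(-7) − 7·(-16)) + (7·(-4) − 2·(-7)) + (2·(-5) − (-7)·(-4))| = 200, so the area is 100.
The number of boundary lattice points is Σ gcd(|Δx|,|Δy|) = gcd(7,11) + gcd(21,9) + gcd(5,3) + gcd(9,1) = 1+3+1+1 = 6.
Pick's theorem gives I = A − B/2 + 1 = 100 − 6/2 + 1 = 98.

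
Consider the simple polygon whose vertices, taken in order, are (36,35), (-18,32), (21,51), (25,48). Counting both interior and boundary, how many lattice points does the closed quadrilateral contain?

468

The shoelace formula gives twice the area as |[36·32 − (-18)·35] + [(-18)·51 − 21·32] + [21·48 − 25·51] + [25·35 − 36·48]| = 928, so the area is 464.
The number of boundary lattice points is Σ gcd(|Δx|,|Δy|) = gcd(54,3) + gcd(39,19) + gcd(4,3) + gcd(11,13) = 3+1+1+1 = 6.
Pick's theorem gives I = A − B/2 + 1 = 464 − 6/2 + 1 = 462, so the closed region contains I + B = 462 + 6 = 468 lattice points.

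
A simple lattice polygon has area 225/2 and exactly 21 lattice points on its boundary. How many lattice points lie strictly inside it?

103

From Pick's theorem, I = A − B/2 + 1 = 225/2 − 21/2 + 1 = 103.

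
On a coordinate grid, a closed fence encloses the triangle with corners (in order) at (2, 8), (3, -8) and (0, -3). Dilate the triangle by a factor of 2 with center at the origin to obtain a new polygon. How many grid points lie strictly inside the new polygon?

84

Using the shoelace formula, 2A = |(2·(-8) − 3·8) + (3·(-3) − 0·(-8)) + (0·8 − 2·(-3))| = 43, so the area is 21.5.
Along each edge there are gcd(|Δx|,|Δy|)+1 lattice points, so counting each shared vertex once the boundary has gcd(1,16) + gcd(3,5) + gcd(2,11) = 1+1+1 = 3.
Scaling by 2 multiplies the area by 2² = 4 (so the new area is 86) and multiplies the boundary lattice-point count by 2, giving 6.
By Pick's theorem, the interior count of the dilated polygon is 86 − 6/2 + 1 = 84.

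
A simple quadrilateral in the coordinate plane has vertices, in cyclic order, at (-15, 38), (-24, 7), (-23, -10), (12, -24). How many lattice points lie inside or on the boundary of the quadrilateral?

994

Using the shoelace formula, 2A = |((-15)·7 − (-24)·38) + ((-24)·(-10) − (-23)·7) + ((-23)·(-24) − 12·(-10)) + (12·38 − (-15)·(-24))| = 1976, so the area is 988.
Along each edge there are gcd(|Δx|,|Δy|)+1 lattice points, so counting each shared vertex once the boundary has gcd(9,31) + gcd(1,17) + gcd(35,14) + gcd(27,62) = 1+1+7+1 = 10.
Pick's theorem gives I = A − B/2 + 1 = 988 − 10/2 + 1 = 984, so the closed region contains I + B = 984 + 10 = 994 lattice points.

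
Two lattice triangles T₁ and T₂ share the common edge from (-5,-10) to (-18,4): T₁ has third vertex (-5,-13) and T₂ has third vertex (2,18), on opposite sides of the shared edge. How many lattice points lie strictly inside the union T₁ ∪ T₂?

245

The union is the simple quadrilateral with vertices (-5,-10), (-5,-13), (-18,4), (2,18) in order.
Using the shoelace formula, 2A = |((-5)·(-13) − (-5)·(-10)) + ((-5)·4 − (-18)·(-13)) + ((-18)·18 − 2·4) + (2·(-10) − (-5)·18)| = 501, so the area is 501/2.
Summing gcd(|Δx|,|Δy|) over the edges gives the boundary count: gcd(0,3) + gcd(13,17) + gcd(20,14) + gcd(7,28) = 3+1+2+7 = 13.
By Pick's theorem I = A − B/2 + 1 = 501/2 − 13/2 + 1 = 245.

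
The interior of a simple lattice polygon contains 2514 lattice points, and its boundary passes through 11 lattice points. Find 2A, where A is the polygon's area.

5037

Pick's theorem states A = I + B/2 − 1, so A = 2514 + 11/2 − 1 = 5037/2.
Hence 2A = 5037.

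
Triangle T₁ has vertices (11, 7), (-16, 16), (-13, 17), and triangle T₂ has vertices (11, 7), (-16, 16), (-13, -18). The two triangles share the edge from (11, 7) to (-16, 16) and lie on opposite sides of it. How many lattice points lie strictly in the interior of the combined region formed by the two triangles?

471

The union is the simple quadrilateral with vertices (11, 7), (-13, 17), (-16, 16), (-13, -18) in order.
By the shoelace formula, twice the signed area is |[11·17 − (-13)·7] + [(-13)·16 − (-16)·17] + [(-16)·(-18) − (-13)·16] + [(-13)·7 − 11·(-18)]| = 945, so the area is 472.5.
The number of boundary lattice points is Σ gcd(|Δx|,|Δy|) = gcd(24,10) + gcd(3,1) + gcd(3,34) + gcd(24,25) = 2+1+1+1 = 5.
By Pick's theorem I = A − B/2 + 1 = 472.5 − 5/2 + 1 = 471.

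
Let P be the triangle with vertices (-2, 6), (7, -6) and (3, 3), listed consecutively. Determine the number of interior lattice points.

15

The shoelace formula gives twice the area as |((-2)·(-6) − 7·6) + (7·3 − 3·(-6)) + (3·6 − (-2)·3)| = 33, so the area is 16.5.
Along each edge there are gcd(|Δx|,|Δy|)+1 lattice points, so counting each shared vertex once the boundary has gcd(9,12) + gcd(4,9) + gcd(5,3) = 3+1+1 = 5.
By Pick's theorem A = I + B/2 − 1, so I = 16.5 − 5/2 + 1 = 15.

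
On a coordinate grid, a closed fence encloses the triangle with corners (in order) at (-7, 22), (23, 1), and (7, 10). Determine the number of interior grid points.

31

The shoelace formula gives twice the area as |[(-7)·1 − 23·22] + [23·10 − 7·1] + [7·22 − (-7)·10]| = 66, so the area is 33.
Along each edge there are gcd(|Δx|,|Δy|)+1 lattice points, so counting each shared vertex once the boundary has gcd(30,21) + gcd(16,9) + gcd(14,12) = 3+1+2 = 6.
By Pick's theorem A = I + B/2 − 1, so I = 33 − 6/2 + 1 = 31.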